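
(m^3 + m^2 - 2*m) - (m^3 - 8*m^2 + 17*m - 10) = 9*m^2 - 19*m + 10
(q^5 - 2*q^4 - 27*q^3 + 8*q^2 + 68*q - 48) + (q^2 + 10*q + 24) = q^5 - 2*q^4 - 27*q^3 + 9*q^2 + 78*q - 24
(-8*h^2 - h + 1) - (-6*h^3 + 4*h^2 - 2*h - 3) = 6*h^3 - 12*h^2 + h + 4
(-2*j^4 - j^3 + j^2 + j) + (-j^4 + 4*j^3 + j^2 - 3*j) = -3*j^4 + 3*j^3 + 2*j^2 - 2*j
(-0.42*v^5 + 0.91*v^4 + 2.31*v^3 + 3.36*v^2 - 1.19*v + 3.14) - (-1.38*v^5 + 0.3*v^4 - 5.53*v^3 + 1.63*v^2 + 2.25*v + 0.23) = 0.96*v^5 + 0.61*v^4 + 7.84*v^3 + 1.73*v^2 - 3.44*v + 2.91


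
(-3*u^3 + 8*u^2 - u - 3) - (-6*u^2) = -3*u^3 + 14*u^2 - u - 3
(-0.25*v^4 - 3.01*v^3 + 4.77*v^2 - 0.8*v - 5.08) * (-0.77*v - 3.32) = 0.1925*v^5 + 3.1477*v^4 + 6.3203*v^3 - 15.2204*v^2 + 6.5676*v + 16.8656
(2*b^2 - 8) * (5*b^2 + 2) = 10*b^4 - 36*b^2 - 16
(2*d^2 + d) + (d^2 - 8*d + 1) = 3*d^2 - 7*d + 1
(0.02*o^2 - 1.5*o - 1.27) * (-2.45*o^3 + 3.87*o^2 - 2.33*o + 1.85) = -0.049*o^5 + 3.7524*o^4 - 2.7401*o^3 - 1.3829*o^2 + 0.1841*o - 2.3495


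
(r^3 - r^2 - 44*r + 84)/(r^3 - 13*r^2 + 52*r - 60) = (r + 7)/(r - 5)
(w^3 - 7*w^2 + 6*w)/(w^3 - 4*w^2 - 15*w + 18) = w/(w + 3)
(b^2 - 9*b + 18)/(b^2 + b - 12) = (b - 6)/(b + 4)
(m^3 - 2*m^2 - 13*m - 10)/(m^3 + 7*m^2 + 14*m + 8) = (m - 5)/(m + 4)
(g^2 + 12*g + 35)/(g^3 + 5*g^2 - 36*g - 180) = (g + 7)/(g^2 - 36)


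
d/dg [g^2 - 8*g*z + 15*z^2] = 2*g - 8*z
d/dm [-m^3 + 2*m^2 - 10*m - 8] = -3*m^2 + 4*m - 10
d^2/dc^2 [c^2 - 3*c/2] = 2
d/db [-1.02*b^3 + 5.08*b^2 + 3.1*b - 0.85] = -3.06*b^2 + 10.16*b + 3.1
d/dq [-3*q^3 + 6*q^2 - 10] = 3*q*(4 - 3*q)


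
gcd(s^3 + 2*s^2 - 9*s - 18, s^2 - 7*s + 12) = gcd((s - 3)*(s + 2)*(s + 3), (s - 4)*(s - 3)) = s - 3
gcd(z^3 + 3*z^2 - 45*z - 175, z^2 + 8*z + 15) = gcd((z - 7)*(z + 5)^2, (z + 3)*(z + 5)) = z + 5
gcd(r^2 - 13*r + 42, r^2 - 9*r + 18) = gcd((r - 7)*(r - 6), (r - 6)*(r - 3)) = r - 6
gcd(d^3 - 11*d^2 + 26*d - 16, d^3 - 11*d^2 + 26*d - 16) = d^3 - 11*d^2 + 26*d - 16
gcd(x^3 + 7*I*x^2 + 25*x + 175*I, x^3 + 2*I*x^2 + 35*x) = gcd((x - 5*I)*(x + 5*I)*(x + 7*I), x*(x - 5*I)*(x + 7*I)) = x^2 + 2*I*x + 35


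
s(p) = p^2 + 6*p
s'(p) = 2*p + 6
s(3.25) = 30.06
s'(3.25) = 12.50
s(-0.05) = -0.30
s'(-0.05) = 5.90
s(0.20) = 1.24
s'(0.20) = 6.40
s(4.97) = 54.52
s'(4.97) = 15.94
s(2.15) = 17.52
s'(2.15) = 10.30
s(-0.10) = -0.59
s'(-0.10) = 5.80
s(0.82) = 5.59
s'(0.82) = 7.64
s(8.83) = 130.95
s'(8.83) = 23.66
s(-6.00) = 0.00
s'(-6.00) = -6.00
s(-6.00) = 0.00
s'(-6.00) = -6.00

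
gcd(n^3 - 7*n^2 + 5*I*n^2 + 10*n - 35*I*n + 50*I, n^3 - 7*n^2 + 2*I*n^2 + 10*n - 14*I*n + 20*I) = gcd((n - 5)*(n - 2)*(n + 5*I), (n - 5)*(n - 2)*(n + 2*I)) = n^2 - 7*n + 10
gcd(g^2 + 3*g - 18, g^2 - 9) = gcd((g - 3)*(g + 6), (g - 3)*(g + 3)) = g - 3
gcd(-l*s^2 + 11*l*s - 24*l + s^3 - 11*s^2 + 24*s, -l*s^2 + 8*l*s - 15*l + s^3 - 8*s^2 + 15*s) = -l*s + 3*l + s^2 - 3*s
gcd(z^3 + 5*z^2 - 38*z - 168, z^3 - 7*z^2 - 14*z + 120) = z^2 - 2*z - 24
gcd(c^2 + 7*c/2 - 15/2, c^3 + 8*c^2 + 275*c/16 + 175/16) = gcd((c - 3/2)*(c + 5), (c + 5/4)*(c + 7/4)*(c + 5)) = c + 5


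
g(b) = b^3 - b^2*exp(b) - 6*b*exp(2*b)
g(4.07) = -84636.75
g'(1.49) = -486.56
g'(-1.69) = 9.15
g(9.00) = -3546293954.21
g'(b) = -b^2*exp(b) + 3*b^2 - 12*b*exp(2*b) - 2*b*exp(b) - 6*exp(2*b)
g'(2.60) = -6884.07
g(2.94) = -6449.84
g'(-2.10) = 13.49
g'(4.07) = -189438.81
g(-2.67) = -19.45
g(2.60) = -2901.29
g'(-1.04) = 4.41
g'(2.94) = -15019.16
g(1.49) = -182.55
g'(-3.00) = 26.93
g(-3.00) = -27.40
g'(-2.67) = 21.39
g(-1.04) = -0.73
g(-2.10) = -9.61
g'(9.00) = -7486038443.96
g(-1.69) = -5.01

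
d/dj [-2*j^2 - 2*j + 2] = -4*j - 2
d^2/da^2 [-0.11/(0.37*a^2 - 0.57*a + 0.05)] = (0.030118*a^2 - 0.046398*a - 0.11*(0.74*a - 0.57)*(1.48*a - 1.14) + 0.00407)/(0.37*a^2 - 0.57*a + 0.05)^3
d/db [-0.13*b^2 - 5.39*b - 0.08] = -0.26*b - 5.39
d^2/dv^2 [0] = 0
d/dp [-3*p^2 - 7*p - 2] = -6*p - 7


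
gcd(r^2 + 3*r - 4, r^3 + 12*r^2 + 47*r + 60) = r + 4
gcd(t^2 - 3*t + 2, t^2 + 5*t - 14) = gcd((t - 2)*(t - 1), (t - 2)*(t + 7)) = t - 2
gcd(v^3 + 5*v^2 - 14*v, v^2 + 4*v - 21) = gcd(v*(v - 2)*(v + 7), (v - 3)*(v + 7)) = v + 7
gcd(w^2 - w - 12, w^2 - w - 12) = w^2 - w - 12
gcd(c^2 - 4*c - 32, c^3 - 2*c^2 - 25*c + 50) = 1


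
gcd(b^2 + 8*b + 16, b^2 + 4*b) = b + 4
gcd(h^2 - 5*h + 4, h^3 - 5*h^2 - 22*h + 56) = 1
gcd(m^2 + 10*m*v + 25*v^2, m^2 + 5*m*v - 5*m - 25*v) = m + 5*v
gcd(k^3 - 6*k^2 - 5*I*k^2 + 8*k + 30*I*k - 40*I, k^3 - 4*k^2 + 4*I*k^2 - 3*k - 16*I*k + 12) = k - 4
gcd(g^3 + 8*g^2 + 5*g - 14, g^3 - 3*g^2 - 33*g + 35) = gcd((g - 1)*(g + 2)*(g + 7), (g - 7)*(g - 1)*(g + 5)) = g - 1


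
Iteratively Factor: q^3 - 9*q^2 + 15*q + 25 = (q + 1)*(q^2 - 10*q + 25) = (q - 5)*(q + 1)*(q - 5)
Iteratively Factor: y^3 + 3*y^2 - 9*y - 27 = (y + 3)*(y^2 - 9) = (y - 3)*(y + 3)*(y + 3)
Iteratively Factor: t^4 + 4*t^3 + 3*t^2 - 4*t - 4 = (t + 2)*(t^3 + 2*t^2 - t - 2) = (t + 1)*(t + 2)*(t^2 + t - 2) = (t - 1)*(t + 1)*(t + 2)*(t + 2)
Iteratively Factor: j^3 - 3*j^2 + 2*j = (j - 1)*(j^2 - 2*j) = (j - 2)*(j - 1)*(j)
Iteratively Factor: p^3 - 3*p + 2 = (p - 1)*(p^2 + p - 2) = (p - 1)^2*(p + 2)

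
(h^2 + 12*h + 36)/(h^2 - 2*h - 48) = (h + 6)/(h - 8)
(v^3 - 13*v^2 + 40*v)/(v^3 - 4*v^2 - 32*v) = (v - 5)/(v + 4)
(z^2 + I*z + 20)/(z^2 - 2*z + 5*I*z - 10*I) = (z - 4*I)/(z - 2)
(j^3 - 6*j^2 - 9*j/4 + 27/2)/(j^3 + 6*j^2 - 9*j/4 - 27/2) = (j - 6)/(j + 6)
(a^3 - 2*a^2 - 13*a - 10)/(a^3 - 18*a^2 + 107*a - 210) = (a^2 + 3*a + 2)/(a^2 - 13*a + 42)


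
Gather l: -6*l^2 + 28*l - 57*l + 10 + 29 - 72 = -6*l^2 - 29*l - 33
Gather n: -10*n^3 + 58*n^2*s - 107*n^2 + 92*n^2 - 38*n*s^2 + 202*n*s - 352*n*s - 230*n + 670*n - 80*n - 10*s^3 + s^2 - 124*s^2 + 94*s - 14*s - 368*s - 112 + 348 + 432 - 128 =-10*n^3 + n^2*(58*s - 15) + n*(-38*s^2 - 150*s + 360) - 10*s^3 - 123*s^2 - 288*s + 540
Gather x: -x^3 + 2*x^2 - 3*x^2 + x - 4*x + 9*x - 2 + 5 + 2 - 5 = -x^3 - x^2 + 6*x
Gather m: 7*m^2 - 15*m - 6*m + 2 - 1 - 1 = 7*m^2 - 21*m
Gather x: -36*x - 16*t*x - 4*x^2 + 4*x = -4*x^2 + x*(-16*t - 32)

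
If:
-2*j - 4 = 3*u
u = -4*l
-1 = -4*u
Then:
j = -19/8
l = -1/16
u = 1/4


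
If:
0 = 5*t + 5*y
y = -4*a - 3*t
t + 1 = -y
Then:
No Solution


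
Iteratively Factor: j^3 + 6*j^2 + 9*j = (j + 3)*(j^2 + 3*j) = (j + 3)^2*(j)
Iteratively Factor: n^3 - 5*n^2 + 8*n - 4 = (n - 2)*(n^2 - 3*n + 2) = (n - 2)^2*(n - 1)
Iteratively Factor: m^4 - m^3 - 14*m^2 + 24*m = (m)*(m^3 - m^2 - 14*m + 24) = m*(m - 2)*(m^2 + m - 12) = m*(m - 2)*(m + 4)*(m - 3)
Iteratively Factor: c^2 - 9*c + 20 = (c - 5)*(c - 4)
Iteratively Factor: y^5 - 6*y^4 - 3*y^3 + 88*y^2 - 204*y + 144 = (y - 3)*(y^4 - 3*y^3 - 12*y^2 + 52*y - 48) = (y - 3)*(y - 2)*(y^3 - y^2 - 14*y + 24) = (y - 3)^2*(y - 2)*(y^2 + 2*y - 8) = (y - 3)^2*(y - 2)^2*(y + 4)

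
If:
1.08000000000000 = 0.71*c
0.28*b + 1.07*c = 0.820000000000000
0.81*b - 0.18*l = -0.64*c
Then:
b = -2.88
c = 1.52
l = -7.57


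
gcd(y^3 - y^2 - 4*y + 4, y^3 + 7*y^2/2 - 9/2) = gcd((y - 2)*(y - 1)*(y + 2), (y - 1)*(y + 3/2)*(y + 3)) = y - 1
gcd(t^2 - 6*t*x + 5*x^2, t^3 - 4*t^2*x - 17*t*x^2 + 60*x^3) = -t + 5*x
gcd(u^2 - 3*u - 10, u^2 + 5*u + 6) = u + 2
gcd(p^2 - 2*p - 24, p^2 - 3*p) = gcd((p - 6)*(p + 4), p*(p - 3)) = 1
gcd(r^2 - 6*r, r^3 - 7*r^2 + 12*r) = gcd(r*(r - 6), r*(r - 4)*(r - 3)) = r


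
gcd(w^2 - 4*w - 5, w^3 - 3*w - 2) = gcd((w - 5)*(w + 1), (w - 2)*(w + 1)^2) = w + 1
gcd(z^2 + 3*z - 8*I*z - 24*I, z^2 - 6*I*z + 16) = z - 8*I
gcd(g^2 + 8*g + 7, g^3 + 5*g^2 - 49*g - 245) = g + 7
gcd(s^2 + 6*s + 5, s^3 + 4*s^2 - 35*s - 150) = s + 5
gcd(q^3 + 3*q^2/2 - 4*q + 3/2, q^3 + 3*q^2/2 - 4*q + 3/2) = q^3 + 3*q^2/2 - 4*q + 3/2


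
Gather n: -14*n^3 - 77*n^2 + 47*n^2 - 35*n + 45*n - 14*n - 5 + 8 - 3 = -14*n^3 - 30*n^2 - 4*n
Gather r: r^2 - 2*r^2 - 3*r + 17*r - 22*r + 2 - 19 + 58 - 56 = -r^2 - 8*r - 15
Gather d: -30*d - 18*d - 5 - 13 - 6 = -48*d - 24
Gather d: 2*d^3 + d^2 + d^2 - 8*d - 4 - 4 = 2*d^3 + 2*d^2 - 8*d - 8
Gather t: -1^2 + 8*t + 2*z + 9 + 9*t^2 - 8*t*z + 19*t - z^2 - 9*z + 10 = 9*t^2 + t*(27 - 8*z) - z^2 - 7*z + 18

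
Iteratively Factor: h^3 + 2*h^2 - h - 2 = (h - 1)*(h^2 + 3*h + 2) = (h - 1)*(h + 1)*(h + 2)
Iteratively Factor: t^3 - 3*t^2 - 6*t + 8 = (t + 2)*(t^2 - 5*t + 4) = (t - 1)*(t + 2)*(t - 4)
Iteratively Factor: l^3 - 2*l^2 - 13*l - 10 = (l + 1)*(l^2 - 3*l - 10) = (l + 1)*(l + 2)*(l - 5)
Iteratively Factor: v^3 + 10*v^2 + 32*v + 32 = (v + 2)*(v^2 + 8*v + 16) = (v + 2)*(v + 4)*(v + 4)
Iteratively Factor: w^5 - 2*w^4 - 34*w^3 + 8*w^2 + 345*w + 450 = (w - 5)*(w^4 + 3*w^3 - 19*w^2 - 87*w - 90) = (w - 5)*(w + 2)*(w^3 + w^2 - 21*w - 45) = (w - 5)*(w + 2)*(w + 3)*(w^2 - 2*w - 15) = (w - 5)*(w + 2)*(w + 3)^2*(w - 5)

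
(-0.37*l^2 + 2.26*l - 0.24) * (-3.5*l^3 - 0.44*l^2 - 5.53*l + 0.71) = 1.295*l^5 - 7.7472*l^4 + 1.8917*l^3 - 12.6549*l^2 + 2.9318*l - 0.1704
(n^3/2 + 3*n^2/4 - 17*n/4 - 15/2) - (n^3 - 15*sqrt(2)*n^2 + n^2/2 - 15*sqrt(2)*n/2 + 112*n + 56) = -n^3/2 + n^2/4 + 15*sqrt(2)*n^2 - 465*n/4 + 15*sqrt(2)*n/2 - 127/2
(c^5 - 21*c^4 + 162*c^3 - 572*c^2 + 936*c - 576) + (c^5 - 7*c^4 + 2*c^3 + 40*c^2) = 2*c^5 - 28*c^4 + 164*c^3 - 532*c^2 + 936*c - 576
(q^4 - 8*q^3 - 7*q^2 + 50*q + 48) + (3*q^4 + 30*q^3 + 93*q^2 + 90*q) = 4*q^4 + 22*q^3 + 86*q^2 + 140*q + 48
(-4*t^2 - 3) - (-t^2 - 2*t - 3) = -3*t^2 + 2*t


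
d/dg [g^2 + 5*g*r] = 2*g + 5*r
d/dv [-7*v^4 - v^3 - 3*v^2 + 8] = v*(-28*v^2 - 3*v - 6)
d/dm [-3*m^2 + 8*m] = 8 - 6*m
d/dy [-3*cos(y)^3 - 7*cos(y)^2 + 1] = (9*cos(y) + 14)*sin(y)*cos(y)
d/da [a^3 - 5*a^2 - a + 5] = 3*a^2 - 10*a - 1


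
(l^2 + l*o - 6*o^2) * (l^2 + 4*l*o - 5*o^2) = l^4 + 5*l^3*o - 7*l^2*o^2 - 29*l*o^3 + 30*o^4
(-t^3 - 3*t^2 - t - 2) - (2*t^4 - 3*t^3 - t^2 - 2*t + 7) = -2*t^4 + 2*t^3 - 2*t^2 + t - 9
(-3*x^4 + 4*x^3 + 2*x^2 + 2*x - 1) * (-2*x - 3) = 6*x^5 + x^4 - 16*x^3 - 10*x^2 - 4*x + 3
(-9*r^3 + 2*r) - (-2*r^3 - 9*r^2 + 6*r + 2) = -7*r^3 + 9*r^2 - 4*r - 2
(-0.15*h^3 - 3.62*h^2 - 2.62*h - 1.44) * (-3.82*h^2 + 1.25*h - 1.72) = 0.573*h^5 + 13.6409*h^4 + 5.7414*h^3 + 8.4522*h^2 + 2.7064*h + 2.4768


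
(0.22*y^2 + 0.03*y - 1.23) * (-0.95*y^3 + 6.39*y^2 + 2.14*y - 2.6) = -0.209*y^5 + 1.3773*y^4 + 1.831*y^3 - 8.3675*y^2 - 2.7102*y + 3.198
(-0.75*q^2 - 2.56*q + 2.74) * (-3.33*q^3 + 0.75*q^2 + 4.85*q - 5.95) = 2.4975*q^5 + 7.9623*q^4 - 14.6817*q^3 - 5.8985*q^2 + 28.521*q - 16.303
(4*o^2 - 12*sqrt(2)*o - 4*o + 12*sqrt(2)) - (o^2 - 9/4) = 3*o^2 - 12*sqrt(2)*o - 4*o + 9/4 + 12*sqrt(2)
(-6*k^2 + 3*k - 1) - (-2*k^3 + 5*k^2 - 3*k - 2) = 2*k^3 - 11*k^2 + 6*k + 1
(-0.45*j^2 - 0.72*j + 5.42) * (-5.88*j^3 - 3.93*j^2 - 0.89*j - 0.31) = 2.646*j^5 + 6.0021*j^4 - 28.6395*j^3 - 20.5203*j^2 - 4.6006*j - 1.6802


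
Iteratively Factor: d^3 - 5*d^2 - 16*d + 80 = (d + 4)*(d^2 - 9*d + 20) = (d - 4)*(d + 4)*(d - 5)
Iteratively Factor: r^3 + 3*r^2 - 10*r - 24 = (r + 2)*(r^2 + r - 12) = (r - 3)*(r + 2)*(r + 4)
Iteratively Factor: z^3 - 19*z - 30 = (z - 5)*(z^2 + 5*z + 6) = (z - 5)*(z + 2)*(z + 3)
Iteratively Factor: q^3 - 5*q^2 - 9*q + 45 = (q + 3)*(q^2 - 8*q + 15) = (q - 3)*(q + 3)*(q - 5)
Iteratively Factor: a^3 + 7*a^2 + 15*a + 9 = (a + 3)*(a^2 + 4*a + 3) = (a + 1)*(a + 3)*(a + 3)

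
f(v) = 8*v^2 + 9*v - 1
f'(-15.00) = -231.00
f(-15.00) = 1664.00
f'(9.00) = 153.00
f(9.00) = 728.00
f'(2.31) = 45.96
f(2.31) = 62.48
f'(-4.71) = -66.36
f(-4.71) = 134.08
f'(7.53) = 129.48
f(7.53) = 520.38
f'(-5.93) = -85.88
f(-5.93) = 226.95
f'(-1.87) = -20.92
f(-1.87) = 10.15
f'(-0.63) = -1.08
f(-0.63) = -3.49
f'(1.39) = 31.24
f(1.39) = 26.97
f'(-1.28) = -11.48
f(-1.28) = 0.59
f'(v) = 16*v + 9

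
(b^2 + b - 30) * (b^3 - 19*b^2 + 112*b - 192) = b^5 - 18*b^4 + 63*b^3 + 490*b^2 - 3552*b + 5760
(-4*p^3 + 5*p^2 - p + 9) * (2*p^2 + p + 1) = -8*p^5 + 6*p^4 - p^3 + 22*p^2 + 8*p + 9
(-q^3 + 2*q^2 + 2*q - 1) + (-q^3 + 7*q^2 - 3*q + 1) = -2*q^3 + 9*q^2 - q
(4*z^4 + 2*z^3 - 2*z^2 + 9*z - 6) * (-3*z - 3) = -12*z^5 - 18*z^4 - 21*z^2 - 9*z + 18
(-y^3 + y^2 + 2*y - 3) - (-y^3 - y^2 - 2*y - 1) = 2*y^2 + 4*y - 2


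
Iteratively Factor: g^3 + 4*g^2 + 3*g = (g + 3)*(g^2 + g) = (g + 1)*(g + 3)*(g)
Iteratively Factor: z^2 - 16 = (z + 4)*(z - 4)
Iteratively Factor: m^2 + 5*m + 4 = (m + 1)*(m + 4)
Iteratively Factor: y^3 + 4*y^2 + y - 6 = (y + 3)*(y^2 + y - 2) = (y + 2)*(y + 3)*(y - 1)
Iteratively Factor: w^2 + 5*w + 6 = (w + 2)*(w + 3)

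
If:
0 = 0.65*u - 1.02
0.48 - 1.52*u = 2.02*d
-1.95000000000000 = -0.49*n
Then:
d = -0.94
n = 3.98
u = 1.57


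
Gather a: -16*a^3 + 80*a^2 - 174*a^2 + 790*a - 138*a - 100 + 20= -16*a^3 - 94*a^2 + 652*a - 80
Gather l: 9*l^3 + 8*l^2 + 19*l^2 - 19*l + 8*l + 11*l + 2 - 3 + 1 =9*l^3 + 27*l^2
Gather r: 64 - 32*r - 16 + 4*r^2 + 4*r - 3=4*r^2 - 28*r + 45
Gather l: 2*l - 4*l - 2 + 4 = 2 - 2*l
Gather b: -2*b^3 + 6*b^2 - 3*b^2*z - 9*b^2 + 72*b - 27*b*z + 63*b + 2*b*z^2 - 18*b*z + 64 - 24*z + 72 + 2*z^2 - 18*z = -2*b^3 + b^2*(-3*z - 3) + b*(2*z^2 - 45*z + 135) + 2*z^2 - 42*z + 136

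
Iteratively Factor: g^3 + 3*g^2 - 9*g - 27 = (g - 3)*(g^2 + 6*g + 9) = (g - 3)*(g + 3)*(g + 3)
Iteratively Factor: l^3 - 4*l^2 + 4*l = (l - 2)*(l^2 - 2*l) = l*(l - 2)*(l - 2)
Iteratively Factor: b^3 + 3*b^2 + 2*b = (b)*(b^2 + 3*b + 2) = b*(b + 2)*(b + 1)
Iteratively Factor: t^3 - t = (t - 1)*(t^2 + t) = t*(t - 1)*(t + 1)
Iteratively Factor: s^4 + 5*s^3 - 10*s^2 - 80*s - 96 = (s - 4)*(s^3 + 9*s^2 + 26*s + 24) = (s - 4)*(s + 2)*(s^2 + 7*s + 12) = (s - 4)*(s + 2)*(s + 3)*(s + 4)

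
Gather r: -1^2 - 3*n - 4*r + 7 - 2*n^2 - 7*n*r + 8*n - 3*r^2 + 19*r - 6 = -2*n^2 + 5*n - 3*r^2 + r*(15 - 7*n)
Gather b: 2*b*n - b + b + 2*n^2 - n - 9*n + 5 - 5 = 2*b*n + 2*n^2 - 10*n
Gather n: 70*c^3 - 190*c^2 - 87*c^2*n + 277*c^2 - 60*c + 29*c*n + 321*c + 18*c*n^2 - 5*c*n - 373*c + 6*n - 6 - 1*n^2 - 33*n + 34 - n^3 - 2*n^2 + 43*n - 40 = 70*c^3 + 87*c^2 - 112*c - n^3 + n^2*(18*c - 3) + n*(-87*c^2 + 24*c + 16) - 12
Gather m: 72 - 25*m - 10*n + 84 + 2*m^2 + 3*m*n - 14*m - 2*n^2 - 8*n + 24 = 2*m^2 + m*(3*n - 39) - 2*n^2 - 18*n + 180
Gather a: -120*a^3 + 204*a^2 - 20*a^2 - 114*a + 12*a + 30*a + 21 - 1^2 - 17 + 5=-120*a^3 + 184*a^2 - 72*a + 8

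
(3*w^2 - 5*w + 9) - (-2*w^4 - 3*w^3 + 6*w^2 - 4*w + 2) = 2*w^4 + 3*w^3 - 3*w^2 - w + 7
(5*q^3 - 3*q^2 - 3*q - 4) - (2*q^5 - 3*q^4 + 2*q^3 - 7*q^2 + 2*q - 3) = -2*q^5 + 3*q^4 + 3*q^3 + 4*q^2 - 5*q - 1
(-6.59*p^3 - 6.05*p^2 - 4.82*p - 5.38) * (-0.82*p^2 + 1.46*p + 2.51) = 5.4038*p^5 - 4.6604*p^4 - 21.4215*p^3 - 17.8111*p^2 - 19.953*p - 13.5038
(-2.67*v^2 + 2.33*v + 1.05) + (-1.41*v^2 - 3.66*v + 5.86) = -4.08*v^2 - 1.33*v + 6.91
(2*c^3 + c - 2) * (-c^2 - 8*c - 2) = -2*c^5 - 16*c^4 - 5*c^3 - 6*c^2 + 14*c + 4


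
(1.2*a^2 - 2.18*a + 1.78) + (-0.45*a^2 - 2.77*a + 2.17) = 0.75*a^2 - 4.95*a + 3.95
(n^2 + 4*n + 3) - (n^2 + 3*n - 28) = n + 31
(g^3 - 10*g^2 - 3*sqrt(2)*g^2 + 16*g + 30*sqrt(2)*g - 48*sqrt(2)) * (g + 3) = g^4 - 7*g^3 - 3*sqrt(2)*g^3 - 14*g^2 + 21*sqrt(2)*g^2 + 48*g + 42*sqrt(2)*g - 144*sqrt(2)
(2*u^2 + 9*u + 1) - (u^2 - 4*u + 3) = u^2 + 13*u - 2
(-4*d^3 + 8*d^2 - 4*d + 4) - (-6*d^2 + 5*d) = -4*d^3 + 14*d^2 - 9*d + 4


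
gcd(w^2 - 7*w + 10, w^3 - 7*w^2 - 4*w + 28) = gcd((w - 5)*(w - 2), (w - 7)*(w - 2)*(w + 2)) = w - 2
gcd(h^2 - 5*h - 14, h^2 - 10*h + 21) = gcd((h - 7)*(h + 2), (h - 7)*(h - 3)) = h - 7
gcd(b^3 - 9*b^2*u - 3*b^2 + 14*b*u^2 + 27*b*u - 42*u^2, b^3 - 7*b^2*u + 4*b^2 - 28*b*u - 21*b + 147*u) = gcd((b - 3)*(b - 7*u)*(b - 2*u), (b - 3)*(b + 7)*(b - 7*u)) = -b^2 + 7*b*u + 3*b - 21*u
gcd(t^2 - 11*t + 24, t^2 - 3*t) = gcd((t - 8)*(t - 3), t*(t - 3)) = t - 3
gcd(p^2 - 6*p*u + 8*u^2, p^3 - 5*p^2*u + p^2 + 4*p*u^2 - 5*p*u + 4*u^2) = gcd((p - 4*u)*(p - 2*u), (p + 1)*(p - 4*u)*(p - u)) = p - 4*u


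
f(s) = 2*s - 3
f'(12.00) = 2.00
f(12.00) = 21.00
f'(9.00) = 2.00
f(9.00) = 15.00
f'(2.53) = 2.00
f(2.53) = 2.06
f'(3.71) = 2.00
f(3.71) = 4.42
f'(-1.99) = 2.00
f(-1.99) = -6.98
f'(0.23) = 2.00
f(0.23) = -2.54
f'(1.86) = 2.00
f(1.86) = 0.72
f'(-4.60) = 2.00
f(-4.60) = -12.20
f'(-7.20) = 2.00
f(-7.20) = -17.40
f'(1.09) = 2.00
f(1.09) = -0.82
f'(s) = 2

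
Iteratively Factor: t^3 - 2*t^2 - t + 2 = (t - 2)*(t^2 - 1) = (t - 2)*(t + 1)*(t - 1)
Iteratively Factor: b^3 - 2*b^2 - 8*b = (b + 2)*(b^2 - 4*b) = b*(b + 2)*(b - 4)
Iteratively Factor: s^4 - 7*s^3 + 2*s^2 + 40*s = (s - 5)*(s^3 - 2*s^2 - 8*s) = s*(s - 5)*(s^2 - 2*s - 8) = s*(s - 5)*(s + 2)*(s - 4)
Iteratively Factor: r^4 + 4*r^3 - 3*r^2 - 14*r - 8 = (r - 2)*(r^3 + 6*r^2 + 9*r + 4) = (r - 2)*(r + 4)*(r^2 + 2*r + 1) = (r - 2)*(r + 1)*(r + 4)*(r + 1)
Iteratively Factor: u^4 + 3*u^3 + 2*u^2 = (u + 2)*(u^3 + u^2) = u*(u + 2)*(u^2 + u) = u*(u + 1)*(u + 2)*(u)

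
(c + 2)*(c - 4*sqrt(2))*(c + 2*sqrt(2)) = c^3 - 2*sqrt(2)*c^2 + 2*c^2 - 16*c - 4*sqrt(2)*c - 32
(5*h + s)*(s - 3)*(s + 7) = 5*h*s^2 + 20*h*s - 105*h + s^3 + 4*s^2 - 21*s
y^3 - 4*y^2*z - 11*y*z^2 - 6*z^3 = (y - 6*z)*(y + z)^2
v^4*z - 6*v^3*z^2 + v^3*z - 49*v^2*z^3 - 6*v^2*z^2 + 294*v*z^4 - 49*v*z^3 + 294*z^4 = (v - 7*z)*(v - 6*z)*(v + 7*z)*(v*z + z)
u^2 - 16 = (u - 4)*(u + 4)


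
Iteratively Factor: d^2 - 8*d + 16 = (d - 4)*(d - 4)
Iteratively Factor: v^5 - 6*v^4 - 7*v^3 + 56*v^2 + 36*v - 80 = (v + 2)*(v^4 - 8*v^3 + 9*v^2 + 38*v - 40) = (v - 1)*(v + 2)*(v^3 - 7*v^2 + 2*v + 40) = (v - 1)*(v + 2)^2*(v^2 - 9*v + 20) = (v - 5)*(v - 1)*(v + 2)^2*(v - 4)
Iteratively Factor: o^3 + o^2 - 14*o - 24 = (o + 2)*(o^2 - o - 12) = (o + 2)*(o + 3)*(o - 4)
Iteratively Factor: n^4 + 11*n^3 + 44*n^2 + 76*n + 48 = (n + 2)*(n^3 + 9*n^2 + 26*n + 24) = (n + 2)*(n + 3)*(n^2 + 6*n + 8) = (n + 2)*(n + 3)*(n + 4)*(n + 2)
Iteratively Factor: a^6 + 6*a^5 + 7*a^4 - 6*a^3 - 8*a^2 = (a + 2)*(a^5 + 4*a^4 - a^3 - 4*a^2) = a*(a + 2)*(a^4 + 4*a^3 - a^2 - 4*a) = a*(a + 1)*(a + 2)*(a^3 + 3*a^2 - 4*a) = a*(a - 1)*(a + 1)*(a + 2)*(a^2 + 4*a) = a^2*(a - 1)*(a + 1)*(a + 2)*(a + 4)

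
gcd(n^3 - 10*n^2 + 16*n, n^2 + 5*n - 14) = n - 2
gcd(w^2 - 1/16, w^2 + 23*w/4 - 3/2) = w - 1/4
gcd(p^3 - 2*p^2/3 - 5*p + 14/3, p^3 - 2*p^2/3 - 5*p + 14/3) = p^3 - 2*p^2/3 - 5*p + 14/3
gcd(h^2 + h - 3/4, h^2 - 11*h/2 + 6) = 1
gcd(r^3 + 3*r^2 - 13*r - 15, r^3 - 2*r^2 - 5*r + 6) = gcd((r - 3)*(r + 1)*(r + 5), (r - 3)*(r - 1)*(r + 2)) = r - 3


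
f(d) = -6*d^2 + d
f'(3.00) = -35.00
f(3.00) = -51.00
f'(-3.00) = 37.00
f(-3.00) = -57.00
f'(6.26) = -74.12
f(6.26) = -228.87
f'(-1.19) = 15.28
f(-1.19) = -9.69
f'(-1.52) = 19.24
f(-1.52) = -15.38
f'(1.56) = -17.72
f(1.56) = -13.04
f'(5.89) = -69.68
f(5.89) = -202.26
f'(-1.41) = 17.92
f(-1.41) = -13.34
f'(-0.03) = 1.36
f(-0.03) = -0.04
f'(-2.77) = 34.24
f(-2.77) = -48.81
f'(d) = 1 - 12*d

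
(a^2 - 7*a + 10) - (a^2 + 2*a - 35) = 45 - 9*a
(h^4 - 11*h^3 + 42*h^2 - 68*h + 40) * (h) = h^5 - 11*h^4 + 42*h^3 - 68*h^2 + 40*h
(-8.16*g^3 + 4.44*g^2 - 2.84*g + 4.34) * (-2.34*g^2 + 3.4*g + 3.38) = 19.0944*g^5 - 38.1336*g^4 - 5.8392*g^3 - 4.8044*g^2 + 5.1568*g + 14.6692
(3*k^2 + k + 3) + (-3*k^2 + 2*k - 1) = 3*k + 2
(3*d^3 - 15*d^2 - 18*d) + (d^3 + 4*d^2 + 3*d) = 4*d^3 - 11*d^2 - 15*d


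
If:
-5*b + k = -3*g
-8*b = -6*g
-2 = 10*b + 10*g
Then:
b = -3/35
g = -4/35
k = -3/35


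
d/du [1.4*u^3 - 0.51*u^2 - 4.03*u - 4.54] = 4.2*u^2 - 1.02*u - 4.03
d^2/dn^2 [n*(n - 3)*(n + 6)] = 6*n + 6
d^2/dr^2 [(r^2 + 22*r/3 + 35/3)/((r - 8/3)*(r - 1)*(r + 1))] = 2*(27*r^6 + 594*r^5 + 387*r^4 - 5690*r^3 + 3183*r^2 + 4224*r + 3275)/(27*r^9 - 216*r^8 + 495*r^7 + 136*r^6 - 1647*r^5 + 888*r^4 + 1701*r^3 - 1320*r^2 - 576*r + 512)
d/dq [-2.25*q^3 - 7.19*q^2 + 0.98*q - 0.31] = -6.75*q^2 - 14.38*q + 0.98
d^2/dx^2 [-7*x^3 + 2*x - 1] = -42*x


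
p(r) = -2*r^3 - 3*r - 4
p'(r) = -6*r^2 - 3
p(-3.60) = 100.11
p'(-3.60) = -80.76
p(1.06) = -9.56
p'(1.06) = -9.74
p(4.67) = -221.71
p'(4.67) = -133.85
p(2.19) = -31.58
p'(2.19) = -31.78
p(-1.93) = 16.17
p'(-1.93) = -25.35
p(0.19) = -4.58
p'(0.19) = -3.22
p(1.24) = -11.53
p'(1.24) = -12.23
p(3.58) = -106.51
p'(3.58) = -79.90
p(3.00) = -67.00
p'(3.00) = -57.00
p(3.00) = -67.00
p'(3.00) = -57.00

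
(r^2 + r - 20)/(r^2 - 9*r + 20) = (r + 5)/(r - 5)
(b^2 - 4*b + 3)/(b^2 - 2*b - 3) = (b - 1)/(b + 1)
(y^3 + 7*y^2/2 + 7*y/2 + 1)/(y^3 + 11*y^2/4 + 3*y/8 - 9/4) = 4*(2*y^2 + 3*y + 1)/(8*y^2 + 6*y - 9)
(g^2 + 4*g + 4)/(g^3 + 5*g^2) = (g^2 + 4*g + 4)/(g^2*(g + 5))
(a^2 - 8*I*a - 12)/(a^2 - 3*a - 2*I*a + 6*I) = (a - 6*I)/(a - 3)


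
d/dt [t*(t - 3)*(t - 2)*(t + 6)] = 4*t^3 + 3*t^2 - 48*t + 36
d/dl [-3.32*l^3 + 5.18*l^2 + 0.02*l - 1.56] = -9.96*l^2 + 10.36*l + 0.02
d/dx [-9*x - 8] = -9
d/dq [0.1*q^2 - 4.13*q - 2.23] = 0.2*q - 4.13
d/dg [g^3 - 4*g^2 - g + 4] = 3*g^2 - 8*g - 1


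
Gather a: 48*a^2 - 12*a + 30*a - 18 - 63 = 48*a^2 + 18*a - 81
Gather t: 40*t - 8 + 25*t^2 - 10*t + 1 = 25*t^2 + 30*t - 7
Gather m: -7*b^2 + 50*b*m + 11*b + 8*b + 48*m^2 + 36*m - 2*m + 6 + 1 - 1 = -7*b^2 + 19*b + 48*m^2 + m*(50*b + 34) + 6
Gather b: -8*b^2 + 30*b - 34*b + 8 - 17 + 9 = -8*b^2 - 4*b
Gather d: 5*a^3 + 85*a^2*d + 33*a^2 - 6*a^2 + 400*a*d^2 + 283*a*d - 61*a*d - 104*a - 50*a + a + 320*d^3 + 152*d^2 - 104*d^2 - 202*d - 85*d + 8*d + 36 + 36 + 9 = 5*a^3 + 27*a^2 - 153*a + 320*d^3 + d^2*(400*a + 48) + d*(85*a^2 + 222*a - 279) + 81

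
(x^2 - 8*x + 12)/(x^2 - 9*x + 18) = (x - 2)/(x - 3)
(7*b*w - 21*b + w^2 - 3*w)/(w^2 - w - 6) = (7*b + w)/(w + 2)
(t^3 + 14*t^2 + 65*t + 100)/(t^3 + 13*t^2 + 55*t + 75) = (t + 4)/(t + 3)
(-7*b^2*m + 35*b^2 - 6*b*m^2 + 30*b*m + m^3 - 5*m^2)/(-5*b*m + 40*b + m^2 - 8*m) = (7*b^2*m - 35*b^2 + 6*b*m^2 - 30*b*m - m^3 + 5*m^2)/(5*b*m - 40*b - m^2 + 8*m)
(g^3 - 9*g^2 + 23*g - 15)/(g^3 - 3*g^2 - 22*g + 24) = (g^2 - 8*g + 15)/(g^2 - 2*g - 24)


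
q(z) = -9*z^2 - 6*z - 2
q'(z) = -18*z - 6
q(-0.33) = -1.00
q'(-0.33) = -0.06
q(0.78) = -12.16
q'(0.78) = -20.04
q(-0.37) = -1.01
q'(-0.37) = 0.66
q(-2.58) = -46.43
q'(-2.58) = 40.44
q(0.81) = -12.76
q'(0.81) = -20.58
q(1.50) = -31.25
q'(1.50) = -33.00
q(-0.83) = -3.22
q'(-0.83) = 8.94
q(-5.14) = -208.94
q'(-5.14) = 86.52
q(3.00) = -101.00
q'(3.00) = -60.00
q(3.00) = -101.00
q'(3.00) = -60.00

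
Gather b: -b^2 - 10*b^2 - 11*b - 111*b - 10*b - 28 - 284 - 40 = -11*b^2 - 132*b - 352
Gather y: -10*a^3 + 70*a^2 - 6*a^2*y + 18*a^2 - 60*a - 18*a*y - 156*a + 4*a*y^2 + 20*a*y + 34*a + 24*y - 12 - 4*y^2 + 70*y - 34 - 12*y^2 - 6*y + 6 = -10*a^3 + 88*a^2 - 182*a + y^2*(4*a - 16) + y*(-6*a^2 + 2*a + 88) - 40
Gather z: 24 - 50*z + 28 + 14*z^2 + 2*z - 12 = 14*z^2 - 48*z + 40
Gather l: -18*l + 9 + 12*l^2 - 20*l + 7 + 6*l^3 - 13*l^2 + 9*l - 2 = 6*l^3 - l^2 - 29*l + 14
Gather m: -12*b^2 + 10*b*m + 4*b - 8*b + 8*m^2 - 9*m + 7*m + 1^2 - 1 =-12*b^2 - 4*b + 8*m^2 + m*(10*b - 2)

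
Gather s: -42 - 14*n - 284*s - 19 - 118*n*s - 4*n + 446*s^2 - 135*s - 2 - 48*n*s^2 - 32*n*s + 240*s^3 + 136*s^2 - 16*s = -18*n + 240*s^3 + s^2*(582 - 48*n) + s*(-150*n - 435) - 63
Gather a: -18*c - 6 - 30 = -18*c - 36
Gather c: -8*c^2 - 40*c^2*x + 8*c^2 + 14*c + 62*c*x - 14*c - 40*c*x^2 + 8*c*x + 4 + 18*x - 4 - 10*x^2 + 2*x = -40*c^2*x + c*(-40*x^2 + 70*x) - 10*x^2 + 20*x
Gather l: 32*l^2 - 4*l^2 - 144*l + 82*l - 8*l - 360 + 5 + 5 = 28*l^2 - 70*l - 350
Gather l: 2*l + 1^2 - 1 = 2*l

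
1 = 1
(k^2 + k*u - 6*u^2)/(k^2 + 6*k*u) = (k^2 + k*u - 6*u^2)/(k*(k + 6*u))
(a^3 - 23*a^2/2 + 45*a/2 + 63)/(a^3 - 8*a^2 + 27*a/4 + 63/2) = 2*(a - 7)/(2*a - 7)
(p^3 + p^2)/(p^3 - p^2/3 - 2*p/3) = 3*p*(p + 1)/(3*p^2 - p - 2)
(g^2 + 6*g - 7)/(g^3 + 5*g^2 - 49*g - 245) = (g - 1)/(g^2 - 2*g - 35)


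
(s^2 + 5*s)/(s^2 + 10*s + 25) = s/(s + 5)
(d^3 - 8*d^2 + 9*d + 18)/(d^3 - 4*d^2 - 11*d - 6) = (d - 3)/(d + 1)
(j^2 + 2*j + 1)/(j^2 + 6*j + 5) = (j + 1)/(j + 5)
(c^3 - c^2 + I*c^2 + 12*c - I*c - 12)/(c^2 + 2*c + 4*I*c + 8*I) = (c^2 - c*(1 + 3*I) + 3*I)/(c + 2)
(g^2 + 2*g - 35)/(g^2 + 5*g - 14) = (g - 5)/(g - 2)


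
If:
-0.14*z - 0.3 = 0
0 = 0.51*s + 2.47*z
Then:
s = 10.38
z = -2.14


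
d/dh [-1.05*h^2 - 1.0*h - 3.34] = -2.1*h - 1.0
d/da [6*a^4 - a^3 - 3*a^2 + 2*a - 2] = 24*a^3 - 3*a^2 - 6*a + 2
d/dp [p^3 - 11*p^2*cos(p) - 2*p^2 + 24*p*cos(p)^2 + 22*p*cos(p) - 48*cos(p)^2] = 11*p^2*sin(p) + 3*p^2 - 24*p*sin(2*p) - 22*sqrt(2)*p*sin(p + pi/4) - 4*p + 48*sin(2*p) + 22*cos(p) + 12*cos(2*p) + 12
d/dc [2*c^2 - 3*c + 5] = 4*c - 3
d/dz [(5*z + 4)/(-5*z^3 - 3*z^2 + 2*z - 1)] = (50*z^3 + 75*z^2 + 24*z - 13)/(25*z^6 + 30*z^5 - 11*z^4 - 2*z^3 + 10*z^2 - 4*z + 1)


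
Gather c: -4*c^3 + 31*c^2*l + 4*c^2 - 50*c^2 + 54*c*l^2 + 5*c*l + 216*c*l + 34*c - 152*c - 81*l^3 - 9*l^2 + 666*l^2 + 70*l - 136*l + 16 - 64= -4*c^3 + c^2*(31*l - 46) + c*(54*l^2 + 221*l - 118) - 81*l^3 + 657*l^2 - 66*l - 48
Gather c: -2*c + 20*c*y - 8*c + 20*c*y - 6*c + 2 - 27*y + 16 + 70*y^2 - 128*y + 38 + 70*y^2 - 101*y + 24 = c*(40*y - 16) + 140*y^2 - 256*y + 80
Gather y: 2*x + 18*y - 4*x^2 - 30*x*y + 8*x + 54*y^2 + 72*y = -4*x^2 + 10*x + 54*y^2 + y*(90 - 30*x)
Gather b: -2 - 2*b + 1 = -2*b - 1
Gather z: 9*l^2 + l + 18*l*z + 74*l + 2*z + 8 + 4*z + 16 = 9*l^2 + 75*l + z*(18*l + 6) + 24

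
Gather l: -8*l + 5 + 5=10 - 8*l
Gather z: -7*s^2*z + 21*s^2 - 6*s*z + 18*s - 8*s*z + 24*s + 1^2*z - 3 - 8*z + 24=21*s^2 + 42*s + z*(-7*s^2 - 14*s - 7) + 21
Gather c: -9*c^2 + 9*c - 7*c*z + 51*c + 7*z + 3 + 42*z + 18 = -9*c^2 + c*(60 - 7*z) + 49*z + 21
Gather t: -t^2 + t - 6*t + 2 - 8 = -t^2 - 5*t - 6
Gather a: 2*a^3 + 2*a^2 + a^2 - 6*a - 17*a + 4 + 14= 2*a^3 + 3*a^2 - 23*a + 18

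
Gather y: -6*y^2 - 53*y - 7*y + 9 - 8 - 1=-6*y^2 - 60*y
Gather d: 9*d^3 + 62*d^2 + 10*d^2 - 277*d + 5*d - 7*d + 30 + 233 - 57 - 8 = 9*d^3 + 72*d^2 - 279*d + 198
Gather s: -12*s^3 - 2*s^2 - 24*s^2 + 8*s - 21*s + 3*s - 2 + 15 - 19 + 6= -12*s^3 - 26*s^2 - 10*s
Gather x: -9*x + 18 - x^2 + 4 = -x^2 - 9*x + 22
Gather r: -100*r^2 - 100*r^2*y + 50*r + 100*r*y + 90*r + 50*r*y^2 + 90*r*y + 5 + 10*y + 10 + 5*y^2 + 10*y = r^2*(-100*y - 100) + r*(50*y^2 + 190*y + 140) + 5*y^2 + 20*y + 15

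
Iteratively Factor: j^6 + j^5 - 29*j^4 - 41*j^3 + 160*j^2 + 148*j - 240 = (j + 2)*(j^5 - j^4 - 27*j^3 + 13*j^2 + 134*j - 120) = (j - 5)*(j + 2)*(j^4 + 4*j^3 - 7*j^2 - 22*j + 24) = (j - 5)*(j + 2)*(j + 4)*(j^3 - 7*j + 6) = (j - 5)*(j - 2)*(j + 2)*(j + 4)*(j^2 + 2*j - 3) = (j - 5)*(j - 2)*(j - 1)*(j + 2)*(j + 4)*(j + 3)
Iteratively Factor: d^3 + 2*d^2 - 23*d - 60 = (d + 4)*(d^2 - 2*d - 15) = (d - 5)*(d + 4)*(d + 3)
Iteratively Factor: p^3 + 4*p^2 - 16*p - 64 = (p + 4)*(p^2 - 16) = (p - 4)*(p + 4)*(p + 4)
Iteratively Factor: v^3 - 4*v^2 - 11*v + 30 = (v - 2)*(v^2 - 2*v - 15) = (v - 2)*(v + 3)*(v - 5)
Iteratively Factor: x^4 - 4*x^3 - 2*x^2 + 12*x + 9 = (x - 3)*(x^3 - x^2 - 5*x - 3) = (x - 3)^2*(x^2 + 2*x + 1) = (x - 3)^2*(x + 1)*(x + 1)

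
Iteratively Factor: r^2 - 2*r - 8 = (r - 4)*(r + 2)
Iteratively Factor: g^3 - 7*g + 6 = (g - 2)*(g^2 + 2*g - 3) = (g - 2)*(g - 1)*(g + 3)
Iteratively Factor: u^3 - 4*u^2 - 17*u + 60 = (u - 3)*(u^2 - u - 20) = (u - 3)*(u + 4)*(u - 5)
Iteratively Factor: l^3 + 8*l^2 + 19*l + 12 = (l + 1)*(l^2 + 7*l + 12) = (l + 1)*(l + 4)*(l + 3)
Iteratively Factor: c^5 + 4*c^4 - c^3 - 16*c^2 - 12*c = (c + 2)*(c^4 + 2*c^3 - 5*c^2 - 6*c) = (c + 2)*(c + 3)*(c^3 - c^2 - 2*c) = c*(c + 2)*(c + 3)*(c^2 - c - 2) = c*(c - 2)*(c + 2)*(c + 3)*(c + 1)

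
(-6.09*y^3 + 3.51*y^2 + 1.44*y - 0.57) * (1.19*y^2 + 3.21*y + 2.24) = -7.2471*y^5 - 15.372*y^4 - 0.660900000000002*y^3 + 11.8065*y^2 + 1.3959*y - 1.2768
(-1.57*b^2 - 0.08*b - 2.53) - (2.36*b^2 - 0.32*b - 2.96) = -3.93*b^2 + 0.24*b + 0.43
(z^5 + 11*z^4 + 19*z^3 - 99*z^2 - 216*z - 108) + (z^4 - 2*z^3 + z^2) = z^5 + 12*z^4 + 17*z^3 - 98*z^2 - 216*z - 108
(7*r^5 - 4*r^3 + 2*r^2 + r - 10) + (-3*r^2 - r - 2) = 7*r^5 - 4*r^3 - r^2 - 12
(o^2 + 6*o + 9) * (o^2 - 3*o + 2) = o^4 + 3*o^3 - 7*o^2 - 15*o + 18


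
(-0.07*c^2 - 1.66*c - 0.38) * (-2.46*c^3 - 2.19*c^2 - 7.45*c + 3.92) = 0.1722*c^5 + 4.2369*c^4 + 5.0917*c^3 + 12.9248*c^2 - 3.6762*c - 1.4896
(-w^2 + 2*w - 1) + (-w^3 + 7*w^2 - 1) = -w^3 + 6*w^2 + 2*w - 2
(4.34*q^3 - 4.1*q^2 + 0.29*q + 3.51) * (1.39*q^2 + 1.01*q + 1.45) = 6.0326*q^5 - 1.3156*q^4 + 2.5551*q^3 - 0.773199999999999*q^2 + 3.9656*q + 5.0895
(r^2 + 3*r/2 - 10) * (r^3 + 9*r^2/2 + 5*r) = r^5 + 6*r^4 + 7*r^3/4 - 75*r^2/2 - 50*r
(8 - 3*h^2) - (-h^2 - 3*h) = -2*h^2 + 3*h + 8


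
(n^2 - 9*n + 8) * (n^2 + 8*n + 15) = n^4 - n^3 - 49*n^2 - 71*n + 120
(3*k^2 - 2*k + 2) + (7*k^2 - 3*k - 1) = 10*k^2 - 5*k + 1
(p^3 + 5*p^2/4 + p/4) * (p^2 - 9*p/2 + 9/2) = p^5 - 13*p^4/4 - 7*p^3/8 + 9*p^2/2 + 9*p/8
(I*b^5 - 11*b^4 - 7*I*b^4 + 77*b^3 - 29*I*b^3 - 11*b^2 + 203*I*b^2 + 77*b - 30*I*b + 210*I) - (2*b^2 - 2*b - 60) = I*b^5 - 11*b^4 - 7*I*b^4 + 77*b^3 - 29*I*b^3 - 13*b^2 + 203*I*b^2 + 79*b - 30*I*b + 60 + 210*I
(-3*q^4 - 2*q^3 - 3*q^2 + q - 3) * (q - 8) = -3*q^5 + 22*q^4 + 13*q^3 + 25*q^2 - 11*q + 24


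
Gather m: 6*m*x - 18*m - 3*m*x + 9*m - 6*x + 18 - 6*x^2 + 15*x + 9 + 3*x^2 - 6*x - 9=m*(3*x - 9) - 3*x^2 + 3*x + 18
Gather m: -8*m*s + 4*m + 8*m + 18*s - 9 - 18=m*(12 - 8*s) + 18*s - 27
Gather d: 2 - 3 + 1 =0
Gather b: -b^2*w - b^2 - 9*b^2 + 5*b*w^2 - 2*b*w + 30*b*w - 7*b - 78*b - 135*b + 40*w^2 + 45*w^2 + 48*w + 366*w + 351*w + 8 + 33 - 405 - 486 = b^2*(-w - 10) + b*(5*w^2 + 28*w - 220) + 85*w^2 + 765*w - 850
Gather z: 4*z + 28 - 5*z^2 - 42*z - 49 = -5*z^2 - 38*z - 21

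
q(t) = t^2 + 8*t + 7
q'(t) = 2*t + 8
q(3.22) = 43.13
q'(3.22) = 14.44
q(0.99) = 15.90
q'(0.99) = 9.98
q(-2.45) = -6.60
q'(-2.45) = 3.10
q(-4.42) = -8.82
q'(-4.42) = -0.84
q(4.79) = 68.26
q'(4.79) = 17.58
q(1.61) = 22.47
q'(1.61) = 11.22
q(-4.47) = -8.78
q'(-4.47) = -0.94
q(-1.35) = -1.98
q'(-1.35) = 5.30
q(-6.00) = -5.00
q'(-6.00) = -4.00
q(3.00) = 40.00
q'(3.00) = 14.00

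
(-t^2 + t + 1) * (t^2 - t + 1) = -t^4 + 2*t^3 - t^2 + 1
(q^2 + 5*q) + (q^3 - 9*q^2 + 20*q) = q^3 - 8*q^2 + 25*q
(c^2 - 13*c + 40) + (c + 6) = c^2 - 12*c + 46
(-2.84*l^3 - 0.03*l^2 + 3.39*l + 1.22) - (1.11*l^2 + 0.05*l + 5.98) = -2.84*l^3 - 1.14*l^2 + 3.34*l - 4.76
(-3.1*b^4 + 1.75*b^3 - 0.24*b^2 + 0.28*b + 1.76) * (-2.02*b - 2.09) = 6.262*b^5 + 2.944*b^4 - 3.1727*b^3 - 0.0640000000000002*b^2 - 4.1404*b - 3.6784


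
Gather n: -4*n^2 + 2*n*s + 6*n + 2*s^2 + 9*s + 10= -4*n^2 + n*(2*s + 6) + 2*s^2 + 9*s + 10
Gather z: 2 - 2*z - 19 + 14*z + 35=12*z + 18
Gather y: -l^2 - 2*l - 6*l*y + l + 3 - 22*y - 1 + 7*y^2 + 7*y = -l^2 - l + 7*y^2 + y*(-6*l - 15) + 2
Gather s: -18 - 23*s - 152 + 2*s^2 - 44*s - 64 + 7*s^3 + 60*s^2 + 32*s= 7*s^3 + 62*s^2 - 35*s - 234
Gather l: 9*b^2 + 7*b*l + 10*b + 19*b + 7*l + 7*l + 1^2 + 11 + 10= 9*b^2 + 29*b + l*(7*b + 14) + 22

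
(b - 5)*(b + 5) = b^2 - 25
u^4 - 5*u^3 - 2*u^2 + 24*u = u*(u - 4)*(u - 3)*(u + 2)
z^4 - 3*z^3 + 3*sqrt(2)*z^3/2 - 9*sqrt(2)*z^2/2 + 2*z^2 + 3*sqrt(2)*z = z*(z - 2)*(z - 1)*(z + 3*sqrt(2)/2)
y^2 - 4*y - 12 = (y - 6)*(y + 2)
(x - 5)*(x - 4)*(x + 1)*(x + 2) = x^4 - 6*x^3 - 5*x^2 + 42*x + 40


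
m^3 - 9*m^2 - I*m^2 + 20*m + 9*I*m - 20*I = (m - 5)*(m - 4)*(m - I)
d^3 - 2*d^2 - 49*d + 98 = (d - 7)*(d - 2)*(d + 7)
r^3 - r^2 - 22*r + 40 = (r - 4)*(r - 2)*(r + 5)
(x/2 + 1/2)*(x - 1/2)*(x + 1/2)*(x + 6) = x^4/2 + 7*x^3/2 + 23*x^2/8 - 7*x/8 - 3/4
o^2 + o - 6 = (o - 2)*(o + 3)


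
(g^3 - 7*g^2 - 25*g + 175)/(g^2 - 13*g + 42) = (g^2 - 25)/(g - 6)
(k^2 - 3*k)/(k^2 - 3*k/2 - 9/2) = 2*k/(2*k + 3)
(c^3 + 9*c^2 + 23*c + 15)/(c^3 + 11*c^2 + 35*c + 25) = (c + 3)/(c + 5)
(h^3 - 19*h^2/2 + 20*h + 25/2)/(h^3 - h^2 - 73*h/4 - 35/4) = 2*(h - 5)/(2*h + 7)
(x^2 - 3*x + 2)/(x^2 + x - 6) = (x - 1)/(x + 3)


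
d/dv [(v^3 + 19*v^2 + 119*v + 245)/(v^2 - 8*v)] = (v^4 - 16*v^3 - 271*v^2 - 490*v + 1960)/(v^2*(v^2 - 16*v + 64))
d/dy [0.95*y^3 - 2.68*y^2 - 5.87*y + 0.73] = 2.85*y^2 - 5.36*y - 5.87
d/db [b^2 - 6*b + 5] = 2*b - 6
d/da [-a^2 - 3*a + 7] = -2*a - 3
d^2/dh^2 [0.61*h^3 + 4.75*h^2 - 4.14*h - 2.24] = 3.66*h + 9.5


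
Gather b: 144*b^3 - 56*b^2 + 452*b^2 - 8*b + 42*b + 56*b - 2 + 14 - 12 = 144*b^3 + 396*b^2 + 90*b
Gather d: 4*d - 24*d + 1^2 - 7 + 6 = -20*d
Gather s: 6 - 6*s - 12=-6*s - 6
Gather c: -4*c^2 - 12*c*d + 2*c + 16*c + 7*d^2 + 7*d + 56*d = -4*c^2 + c*(18 - 12*d) + 7*d^2 + 63*d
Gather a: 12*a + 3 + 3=12*a + 6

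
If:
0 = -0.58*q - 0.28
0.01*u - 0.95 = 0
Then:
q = -0.48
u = 95.00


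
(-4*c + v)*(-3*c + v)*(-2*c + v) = -24*c^3 + 26*c^2*v - 9*c*v^2 + v^3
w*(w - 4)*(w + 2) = w^3 - 2*w^2 - 8*w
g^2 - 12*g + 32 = (g - 8)*(g - 4)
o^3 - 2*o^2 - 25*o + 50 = (o - 5)*(o - 2)*(o + 5)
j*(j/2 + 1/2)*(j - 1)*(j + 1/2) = j^4/2 + j^3/4 - j^2/2 - j/4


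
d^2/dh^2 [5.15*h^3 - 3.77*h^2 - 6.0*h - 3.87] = 30.9*h - 7.54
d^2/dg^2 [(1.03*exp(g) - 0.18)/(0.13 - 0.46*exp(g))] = (1.11022302462516e-16*exp(2*g) - 0.023506*exp(g) - 0.006643)*exp(g)/(0.097336*exp(3*g) - 0.082524*exp(2*g) + 0.023322*exp(g) - 0.002197)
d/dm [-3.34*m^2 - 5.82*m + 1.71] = -6.68*m - 5.82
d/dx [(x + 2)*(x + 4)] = 2*x + 6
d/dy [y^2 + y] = 2*y + 1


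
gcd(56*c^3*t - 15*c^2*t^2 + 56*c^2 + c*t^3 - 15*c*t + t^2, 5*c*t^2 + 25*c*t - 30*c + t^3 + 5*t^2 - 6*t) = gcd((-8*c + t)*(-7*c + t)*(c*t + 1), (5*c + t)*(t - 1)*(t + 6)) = 1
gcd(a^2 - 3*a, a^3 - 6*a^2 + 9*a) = a^2 - 3*a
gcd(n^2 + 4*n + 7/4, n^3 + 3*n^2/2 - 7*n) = n + 7/2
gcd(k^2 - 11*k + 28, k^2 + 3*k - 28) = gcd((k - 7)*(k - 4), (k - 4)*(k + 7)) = k - 4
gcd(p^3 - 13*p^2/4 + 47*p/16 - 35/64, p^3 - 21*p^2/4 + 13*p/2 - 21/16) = p - 1/4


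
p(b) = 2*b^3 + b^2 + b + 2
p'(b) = 6*b^2 + 2*b + 1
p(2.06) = 25.79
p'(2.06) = 30.58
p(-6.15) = -431.54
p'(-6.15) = 215.64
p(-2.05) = -13.08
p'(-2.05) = 22.12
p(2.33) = 35.06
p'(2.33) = 38.23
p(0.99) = 5.91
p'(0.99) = 8.86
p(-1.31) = -2.09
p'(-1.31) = 8.68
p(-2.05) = -13.08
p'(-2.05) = 22.12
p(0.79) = 4.40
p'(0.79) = 6.32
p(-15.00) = -6538.00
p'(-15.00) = 1321.00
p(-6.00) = -400.00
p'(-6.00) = 205.00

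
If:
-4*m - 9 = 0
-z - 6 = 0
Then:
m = -9/4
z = -6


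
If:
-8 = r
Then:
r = -8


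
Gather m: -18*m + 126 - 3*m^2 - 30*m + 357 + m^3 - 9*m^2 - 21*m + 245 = m^3 - 12*m^2 - 69*m + 728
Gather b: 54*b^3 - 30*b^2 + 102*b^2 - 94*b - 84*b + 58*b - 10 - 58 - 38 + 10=54*b^3 + 72*b^2 - 120*b - 96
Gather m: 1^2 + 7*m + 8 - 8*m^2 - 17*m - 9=-8*m^2 - 10*m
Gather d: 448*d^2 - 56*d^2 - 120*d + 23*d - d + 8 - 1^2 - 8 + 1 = 392*d^2 - 98*d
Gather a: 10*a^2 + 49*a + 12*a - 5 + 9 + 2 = 10*a^2 + 61*a + 6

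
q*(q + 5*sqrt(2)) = q^2 + 5*sqrt(2)*q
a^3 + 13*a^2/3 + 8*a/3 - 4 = (a - 2/3)*(a + 2)*(a + 3)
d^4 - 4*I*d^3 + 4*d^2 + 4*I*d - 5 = (d - 5*I)*(d + I)*(-I*d + I)*(I*d + I)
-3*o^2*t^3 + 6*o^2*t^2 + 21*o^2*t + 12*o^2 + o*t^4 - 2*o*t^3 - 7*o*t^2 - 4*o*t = (-3*o + t)*(t - 4)*(t + 1)*(o*t + o)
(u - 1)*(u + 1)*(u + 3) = u^3 + 3*u^2 - u - 3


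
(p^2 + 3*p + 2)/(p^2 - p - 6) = (p + 1)/(p - 3)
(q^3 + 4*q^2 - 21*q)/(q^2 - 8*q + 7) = q*(q^2 + 4*q - 21)/(q^2 - 8*q + 7)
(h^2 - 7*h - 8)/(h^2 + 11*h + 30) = (h^2 - 7*h - 8)/(h^2 + 11*h + 30)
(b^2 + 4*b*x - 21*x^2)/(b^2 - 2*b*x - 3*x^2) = (b + 7*x)/(b + x)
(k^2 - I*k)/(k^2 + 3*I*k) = (k - I)/(k + 3*I)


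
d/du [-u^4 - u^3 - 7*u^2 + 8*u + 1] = -4*u^3 - 3*u^2 - 14*u + 8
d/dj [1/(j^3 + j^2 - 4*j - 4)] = (-3*j^2 - 2*j + 4)/(j^3 + j^2 - 4*j - 4)^2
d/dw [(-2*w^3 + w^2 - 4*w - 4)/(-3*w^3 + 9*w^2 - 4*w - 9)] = (-15*w^4 - 8*w^3 + 50*w^2 + 54*w + 20)/(9*w^6 - 54*w^5 + 105*w^4 - 18*w^3 - 146*w^2 + 72*w + 81)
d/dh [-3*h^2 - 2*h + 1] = -6*h - 2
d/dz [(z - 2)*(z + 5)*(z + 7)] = 3*z^2 + 20*z + 11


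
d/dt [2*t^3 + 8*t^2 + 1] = 2*t*(3*t + 8)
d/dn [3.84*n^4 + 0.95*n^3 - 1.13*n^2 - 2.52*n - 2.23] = 15.36*n^3 + 2.85*n^2 - 2.26*n - 2.52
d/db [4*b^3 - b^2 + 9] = 2*b*(6*b - 1)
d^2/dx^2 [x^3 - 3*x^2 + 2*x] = 6*x - 6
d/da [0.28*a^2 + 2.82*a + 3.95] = 0.56*a + 2.82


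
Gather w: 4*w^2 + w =4*w^2 + w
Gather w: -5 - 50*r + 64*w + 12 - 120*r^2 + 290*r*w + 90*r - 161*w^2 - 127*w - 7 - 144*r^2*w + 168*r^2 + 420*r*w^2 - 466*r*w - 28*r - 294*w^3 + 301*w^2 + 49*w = 48*r^2 + 12*r - 294*w^3 + w^2*(420*r + 140) + w*(-144*r^2 - 176*r - 14)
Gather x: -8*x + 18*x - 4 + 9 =10*x + 5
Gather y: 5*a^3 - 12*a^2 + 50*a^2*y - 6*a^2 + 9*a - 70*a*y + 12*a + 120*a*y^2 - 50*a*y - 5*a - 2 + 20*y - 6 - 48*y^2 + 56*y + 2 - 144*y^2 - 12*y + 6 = 5*a^3 - 18*a^2 + 16*a + y^2*(120*a - 192) + y*(50*a^2 - 120*a + 64)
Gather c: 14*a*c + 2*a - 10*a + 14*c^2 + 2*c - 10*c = -8*a + 14*c^2 + c*(14*a - 8)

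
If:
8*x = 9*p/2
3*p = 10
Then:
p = 10/3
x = 15/8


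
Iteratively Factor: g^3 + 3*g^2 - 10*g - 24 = (g - 3)*(g^2 + 6*g + 8) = (g - 3)*(g + 2)*(g + 4)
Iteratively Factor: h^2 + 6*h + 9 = (h + 3)*(h + 3)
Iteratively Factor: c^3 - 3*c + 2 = (c - 1)*(c^2 + c - 2) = (c - 1)*(c + 2)*(c - 1)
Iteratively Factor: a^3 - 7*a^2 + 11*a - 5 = (a - 5)*(a^2 - 2*a + 1) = (a - 5)*(a - 1)*(a - 1)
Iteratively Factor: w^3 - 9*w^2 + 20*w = (w - 4)*(w^2 - 5*w) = w*(w - 4)*(w - 5)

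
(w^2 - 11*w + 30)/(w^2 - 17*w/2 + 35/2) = 2*(w - 6)/(2*w - 7)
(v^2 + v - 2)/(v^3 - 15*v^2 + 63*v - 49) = (v + 2)/(v^2 - 14*v + 49)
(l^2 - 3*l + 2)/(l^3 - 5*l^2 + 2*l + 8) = (l - 1)/(l^2 - 3*l - 4)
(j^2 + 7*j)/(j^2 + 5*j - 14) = j/(j - 2)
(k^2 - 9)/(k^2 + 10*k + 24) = (k^2 - 9)/(k^2 + 10*k + 24)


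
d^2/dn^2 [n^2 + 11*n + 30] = 2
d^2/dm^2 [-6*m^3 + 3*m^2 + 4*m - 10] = 6 - 36*m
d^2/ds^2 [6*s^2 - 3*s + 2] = 12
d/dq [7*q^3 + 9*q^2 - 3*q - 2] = 21*q^2 + 18*q - 3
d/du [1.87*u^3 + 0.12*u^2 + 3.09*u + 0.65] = 5.61*u^2 + 0.24*u + 3.09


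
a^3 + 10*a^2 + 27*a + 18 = (a + 1)*(a + 3)*(a + 6)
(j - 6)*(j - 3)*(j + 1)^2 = j^4 - 7*j^3 + j^2 + 27*j + 18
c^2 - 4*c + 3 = (c - 3)*(c - 1)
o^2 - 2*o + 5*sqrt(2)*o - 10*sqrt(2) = (o - 2)*(o + 5*sqrt(2))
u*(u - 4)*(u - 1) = u^3 - 5*u^2 + 4*u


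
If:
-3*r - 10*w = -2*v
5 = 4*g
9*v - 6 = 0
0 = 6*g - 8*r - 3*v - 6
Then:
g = 5/4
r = -1/16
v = 2/3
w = 73/480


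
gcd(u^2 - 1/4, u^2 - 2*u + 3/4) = u - 1/2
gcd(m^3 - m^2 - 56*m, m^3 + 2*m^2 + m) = m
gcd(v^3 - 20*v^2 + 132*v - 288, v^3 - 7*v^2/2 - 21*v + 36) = v - 6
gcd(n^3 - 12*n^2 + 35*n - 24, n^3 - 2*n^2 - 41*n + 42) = n - 1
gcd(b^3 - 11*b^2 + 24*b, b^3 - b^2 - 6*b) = b^2 - 3*b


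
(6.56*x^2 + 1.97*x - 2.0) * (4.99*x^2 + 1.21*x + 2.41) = 32.7344*x^4 + 17.7679*x^3 + 8.2133*x^2 + 2.3277*x - 4.82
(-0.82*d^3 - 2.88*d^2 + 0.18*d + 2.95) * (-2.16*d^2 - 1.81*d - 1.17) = 1.7712*d^5 + 7.705*d^4 + 5.7834*d^3 - 3.3282*d^2 - 5.5501*d - 3.4515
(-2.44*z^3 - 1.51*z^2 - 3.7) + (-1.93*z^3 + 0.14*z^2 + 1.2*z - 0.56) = -4.37*z^3 - 1.37*z^2 + 1.2*z - 4.26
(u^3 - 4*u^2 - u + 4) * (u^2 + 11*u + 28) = u^5 + 7*u^4 - 17*u^3 - 119*u^2 + 16*u + 112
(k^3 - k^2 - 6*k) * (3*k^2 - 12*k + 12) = 3*k^5 - 15*k^4 + 6*k^3 + 60*k^2 - 72*k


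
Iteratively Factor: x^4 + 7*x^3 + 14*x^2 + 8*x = (x + 2)*(x^3 + 5*x^2 + 4*x) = (x + 2)*(x + 4)*(x^2 + x) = x*(x + 2)*(x + 4)*(x + 1)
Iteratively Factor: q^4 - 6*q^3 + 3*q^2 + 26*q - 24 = (q - 4)*(q^3 - 2*q^2 - 5*q + 6) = (q - 4)*(q - 1)*(q^2 - q - 6) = (q - 4)*(q - 3)*(q - 1)*(q + 2)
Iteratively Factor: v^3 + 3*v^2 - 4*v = (v)*(v^2 + 3*v - 4) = v*(v - 1)*(v + 4)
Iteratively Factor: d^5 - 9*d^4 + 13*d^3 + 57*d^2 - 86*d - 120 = (d - 3)*(d^4 - 6*d^3 - 5*d^2 + 42*d + 40) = (d - 3)*(d + 1)*(d^3 - 7*d^2 + 2*d + 40) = (d - 4)*(d - 3)*(d + 1)*(d^2 - 3*d - 10) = (d - 4)*(d - 3)*(d + 1)*(d + 2)*(d - 5)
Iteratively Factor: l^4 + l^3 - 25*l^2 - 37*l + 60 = (l - 5)*(l^3 + 6*l^2 + 5*l - 12) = (l - 5)*(l + 3)*(l^2 + 3*l - 4) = (l - 5)*(l - 1)*(l + 3)*(l + 4)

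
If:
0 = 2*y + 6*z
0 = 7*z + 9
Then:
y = 27/7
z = -9/7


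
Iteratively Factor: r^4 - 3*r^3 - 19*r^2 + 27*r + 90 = (r + 2)*(r^3 - 5*r^2 - 9*r + 45) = (r - 3)*(r + 2)*(r^2 - 2*r - 15) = (r - 3)*(r + 2)*(r + 3)*(r - 5)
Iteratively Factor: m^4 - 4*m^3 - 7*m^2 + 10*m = (m)*(m^3 - 4*m^2 - 7*m + 10) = m*(m - 1)*(m^2 - 3*m - 10) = m*(m - 5)*(m - 1)*(m + 2)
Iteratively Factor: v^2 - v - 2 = (v - 2)*(v + 1)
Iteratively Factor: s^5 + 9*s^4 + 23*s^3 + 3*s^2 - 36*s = (s + 3)*(s^4 + 6*s^3 + 5*s^2 - 12*s) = (s - 1)*(s + 3)*(s^3 + 7*s^2 + 12*s) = s*(s - 1)*(s + 3)*(s^2 + 7*s + 12) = s*(s - 1)*(s + 3)*(s + 4)*(s + 3)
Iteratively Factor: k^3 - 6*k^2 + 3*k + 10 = (k - 2)*(k^2 - 4*k - 5) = (k - 2)*(k + 1)*(k - 5)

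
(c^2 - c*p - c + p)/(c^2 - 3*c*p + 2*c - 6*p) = (c^2 - c*p - c + p)/(c^2 - 3*c*p + 2*c - 6*p)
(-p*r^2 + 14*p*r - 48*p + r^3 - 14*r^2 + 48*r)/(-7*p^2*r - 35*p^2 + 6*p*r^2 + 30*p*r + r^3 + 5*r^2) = (r^2 - 14*r + 48)/(7*p*r + 35*p + r^2 + 5*r)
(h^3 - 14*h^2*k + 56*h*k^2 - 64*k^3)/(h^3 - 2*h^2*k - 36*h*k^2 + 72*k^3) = (h^2 - 12*h*k + 32*k^2)/(h^2 - 36*k^2)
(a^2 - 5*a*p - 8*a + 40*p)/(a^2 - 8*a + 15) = (a^2 - 5*a*p - 8*a + 40*p)/(a^2 - 8*a + 15)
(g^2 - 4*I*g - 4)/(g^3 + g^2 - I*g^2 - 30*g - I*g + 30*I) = (g^2 - 4*I*g - 4)/(g^3 + g^2*(1 - I) - g*(30 + I) + 30*I)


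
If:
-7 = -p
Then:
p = 7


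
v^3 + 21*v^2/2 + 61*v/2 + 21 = (v + 1)*(v + 7/2)*(v + 6)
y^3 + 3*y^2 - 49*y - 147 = (y - 7)*(y + 3)*(y + 7)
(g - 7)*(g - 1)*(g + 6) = g^3 - 2*g^2 - 41*g + 42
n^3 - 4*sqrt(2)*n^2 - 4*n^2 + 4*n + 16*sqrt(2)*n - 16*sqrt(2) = (n - 2)^2*(n - 4*sqrt(2))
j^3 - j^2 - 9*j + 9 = (j - 3)*(j - 1)*(j + 3)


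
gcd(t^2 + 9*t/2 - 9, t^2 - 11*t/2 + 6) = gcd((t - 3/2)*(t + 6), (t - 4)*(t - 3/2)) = t - 3/2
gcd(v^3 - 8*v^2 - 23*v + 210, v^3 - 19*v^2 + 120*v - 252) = v^2 - 13*v + 42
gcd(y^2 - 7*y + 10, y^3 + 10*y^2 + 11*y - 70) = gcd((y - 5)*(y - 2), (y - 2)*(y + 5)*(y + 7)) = y - 2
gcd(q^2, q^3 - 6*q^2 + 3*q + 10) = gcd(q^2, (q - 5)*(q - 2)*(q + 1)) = 1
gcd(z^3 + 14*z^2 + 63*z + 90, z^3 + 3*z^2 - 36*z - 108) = z^2 + 9*z + 18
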